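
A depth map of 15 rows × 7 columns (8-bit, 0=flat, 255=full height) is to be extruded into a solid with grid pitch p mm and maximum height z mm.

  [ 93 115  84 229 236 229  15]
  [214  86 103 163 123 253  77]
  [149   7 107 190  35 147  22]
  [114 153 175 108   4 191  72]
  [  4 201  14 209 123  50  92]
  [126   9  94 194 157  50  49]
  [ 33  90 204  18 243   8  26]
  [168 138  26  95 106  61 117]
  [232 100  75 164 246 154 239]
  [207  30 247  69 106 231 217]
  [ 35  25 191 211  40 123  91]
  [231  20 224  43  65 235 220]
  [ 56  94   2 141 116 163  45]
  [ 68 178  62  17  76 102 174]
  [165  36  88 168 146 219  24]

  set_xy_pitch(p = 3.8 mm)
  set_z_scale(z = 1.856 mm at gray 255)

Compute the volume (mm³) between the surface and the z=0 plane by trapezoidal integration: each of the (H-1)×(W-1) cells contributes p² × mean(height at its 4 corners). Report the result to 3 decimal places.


height_mm = gray/255 × 1.856; cell vol = 3.8² × mean(4 corners)
unit = 3.8² × 1.856 / (4×255) = 0.0262751 mm³ per gray-sum
row 0: Σ corner-gray over 6 cells = 3641  → 95.6678
row 1: Σ corner-gray over 6 cells = 2890  → 75.9351
row 2: Σ corner-gray over 6 cells = 2591  → 68.0789
row 3: Σ corner-gray over 6 cells = 2738  → 71.9413
row 4: Σ corner-gray over 6 cells = 2473  → 64.9784
row 5: Σ corner-gray over 6 cells = 2368  → 62.2195
row 6: Σ corner-gray over 6 cells = 2322  → 61.0109
row 7: Σ corner-gray over 6 cells = 3086  → 81.0851
row 8: Σ corner-gray over 6 cells = 3739  → 98.2427
row 9: Σ corner-gray over 6 cells = 3096  → 81.3478
row 10: Σ corner-gray over 6 cells = 2931  → 77.0124
row 11: Σ corner-gray over 6 cells = 2758  → 72.4668
row 12: Σ corner-gray over 6 cells = 2245  → 58.9877
row 13: Σ corner-gray over 6 cells = 2615  → 68.7095
Σ rows: total corner-gray = 39493  → 1037.6840 mm³

1037.684


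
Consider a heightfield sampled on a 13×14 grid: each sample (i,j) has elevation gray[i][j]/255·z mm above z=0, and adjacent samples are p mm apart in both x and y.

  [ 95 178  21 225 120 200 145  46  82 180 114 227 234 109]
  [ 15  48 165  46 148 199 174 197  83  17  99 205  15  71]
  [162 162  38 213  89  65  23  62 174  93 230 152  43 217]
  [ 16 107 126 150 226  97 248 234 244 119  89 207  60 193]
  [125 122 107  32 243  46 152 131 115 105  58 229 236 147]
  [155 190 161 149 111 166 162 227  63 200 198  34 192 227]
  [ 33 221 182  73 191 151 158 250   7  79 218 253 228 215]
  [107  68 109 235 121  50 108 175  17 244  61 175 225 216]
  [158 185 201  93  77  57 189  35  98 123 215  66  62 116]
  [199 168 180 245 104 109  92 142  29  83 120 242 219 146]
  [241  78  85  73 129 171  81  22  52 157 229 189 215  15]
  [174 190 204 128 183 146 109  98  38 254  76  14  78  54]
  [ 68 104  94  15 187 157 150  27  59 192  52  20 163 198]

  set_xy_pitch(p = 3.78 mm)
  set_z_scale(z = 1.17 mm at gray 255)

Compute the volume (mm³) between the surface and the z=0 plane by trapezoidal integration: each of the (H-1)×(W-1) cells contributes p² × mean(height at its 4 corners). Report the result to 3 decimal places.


height_mm = gray/255 × 1.17; cell vol = 3.78² × mean(4 corners)
unit = 3.78² × 1.17 / (4×255) = 0.0163896 mm³ per gray-sum
row 0: Σ corner-gray over 13 cells = 6626  → 108.5977
row 1: Σ corner-gray over 13 cells = 5945  → 97.4364
row 2: Σ corner-gray over 13 cells = 7090  → 116.2025
row 3: Σ corner-gray over 13 cells = 7447  → 122.0536
row 4: Σ corner-gray over 13 cells = 7512  → 123.1189
row 5: Σ corner-gray over 13 cells = 8358  → 136.9846
row 6: Σ corner-gray over 13 cells = 7769  → 127.3311
row 7: Σ corner-gray over 13 cells = 6575  → 107.7619
row 8: Σ corner-gray over 13 cells = 6887  → 112.8754
row 9: Σ corner-gray over 13 cells = 7029  → 115.2027
row 10: Σ corner-gray over 13 cells = 6482  → 106.2376
row 11: Σ corner-gray over 13 cells = 5970  → 97.8461
Σ rows: total corner-gray = 83690  → 1371.6486 mm³

1371.649


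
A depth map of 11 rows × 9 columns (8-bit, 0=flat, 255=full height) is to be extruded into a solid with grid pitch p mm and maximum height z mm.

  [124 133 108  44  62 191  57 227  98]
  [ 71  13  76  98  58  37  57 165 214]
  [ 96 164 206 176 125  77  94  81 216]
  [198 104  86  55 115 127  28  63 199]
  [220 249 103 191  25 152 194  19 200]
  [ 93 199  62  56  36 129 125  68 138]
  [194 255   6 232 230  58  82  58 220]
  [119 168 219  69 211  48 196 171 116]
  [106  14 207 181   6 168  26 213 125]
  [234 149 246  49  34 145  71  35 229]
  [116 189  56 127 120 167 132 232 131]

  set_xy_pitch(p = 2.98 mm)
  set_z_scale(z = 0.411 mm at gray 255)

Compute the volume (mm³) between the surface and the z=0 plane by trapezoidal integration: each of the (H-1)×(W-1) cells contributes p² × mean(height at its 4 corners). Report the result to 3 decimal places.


138.748

height_mm = gray/255 × 0.411; cell vol = 2.98² × mean(4 corners)
unit = 2.98² × 0.411 / (4×255) = 0.00357828 mm³ per gray-sum
row 0: Σ corner-gray over 8 cells = 3159  → 11.3038
row 1: Σ corner-gray over 8 cells = 3451  → 12.3486
row 2: Σ corner-gray over 8 cells = 3711  → 13.2790
row 3: Σ corner-gray over 8 cells = 3839  → 13.7370
row 4: Σ corner-gray over 8 cells = 3867  → 13.8372
row 5: Σ corner-gray over 8 cells = 3837  → 13.7299
row 6: Σ corner-gray over 8 cells = 4655  → 16.6569
row 7: Σ corner-gray over 8 cells = 4260  → 15.2435
row 8: Σ corner-gray over 8 cells = 3782  → 13.5331
row 9: Σ corner-gray over 8 cells = 4214  → 15.0789
Σ rows: total corner-gray = 38775  → 138.7478 mm³


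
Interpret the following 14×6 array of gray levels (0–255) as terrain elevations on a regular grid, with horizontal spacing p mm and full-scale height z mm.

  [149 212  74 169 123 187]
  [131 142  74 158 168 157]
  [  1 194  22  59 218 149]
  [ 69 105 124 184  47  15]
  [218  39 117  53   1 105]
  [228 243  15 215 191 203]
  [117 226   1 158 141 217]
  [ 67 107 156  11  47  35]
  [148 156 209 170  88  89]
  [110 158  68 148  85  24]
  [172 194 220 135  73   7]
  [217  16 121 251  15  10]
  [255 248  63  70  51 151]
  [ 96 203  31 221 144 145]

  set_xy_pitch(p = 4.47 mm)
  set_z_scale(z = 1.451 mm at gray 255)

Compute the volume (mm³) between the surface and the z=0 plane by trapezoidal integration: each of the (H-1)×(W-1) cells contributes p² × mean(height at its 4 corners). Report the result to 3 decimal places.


902.200

height_mm = gray/255 × 1.451; cell vol = 4.47² × mean(4 corners)
unit = 4.47² × 1.451 / (4×255) = 0.0284238 mm³ per gray-sum
row 0: Σ corner-gray over 5 cells = 2864  → 81.4058
row 1: Σ corner-gray over 5 cells = 2508  → 71.2869
row 2: Σ corner-gray over 5 cells = 2140  → 60.8270
row 3: Σ corner-gray over 5 cells = 1747  → 49.6564
row 4: Σ corner-gray over 5 cells = 2502  → 71.1164
row 5: Σ corner-gray over 5 cells = 3145  → 89.3929
row 6: Σ corner-gray over 5 cells = 2130  → 60.5427
row 7: Σ corner-gray over 5 cells = 2227  → 63.2998
row 8: Σ corner-gray over 5 cells = 2535  → 72.0544
row 9: Σ corner-gray over 5 cells = 2475  → 70.3489
row 10: Σ corner-gray over 5 cells = 2456  → 69.8089
row 11: Σ corner-gray over 5 cells = 2303  → 65.4600
row 12: Σ corner-gray over 5 cells = 2709  → 77.0001
Σ rows: total corner-gray = 31741  → 902.2001 mm³


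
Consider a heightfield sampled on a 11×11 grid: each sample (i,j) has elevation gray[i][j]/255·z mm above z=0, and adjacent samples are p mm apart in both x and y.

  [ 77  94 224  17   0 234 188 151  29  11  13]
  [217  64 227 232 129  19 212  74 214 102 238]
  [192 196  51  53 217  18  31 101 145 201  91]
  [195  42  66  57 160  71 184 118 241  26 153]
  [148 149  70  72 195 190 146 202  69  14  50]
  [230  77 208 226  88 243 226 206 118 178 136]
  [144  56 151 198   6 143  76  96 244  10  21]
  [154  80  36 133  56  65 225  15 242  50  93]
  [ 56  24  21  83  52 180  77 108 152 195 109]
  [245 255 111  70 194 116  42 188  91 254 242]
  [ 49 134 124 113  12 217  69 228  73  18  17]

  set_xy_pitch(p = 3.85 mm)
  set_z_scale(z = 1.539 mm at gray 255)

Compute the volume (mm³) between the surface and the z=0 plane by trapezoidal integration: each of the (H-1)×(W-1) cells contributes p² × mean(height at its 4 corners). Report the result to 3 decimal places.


height_mm = gray/255 × 1.539; cell vol = 3.85² × mean(4 corners)
unit = 3.85² × 1.539 / (4×255) = 0.0223645 mm³ per gray-sum
row 0: Σ corner-gray over 10 cells = 4987  → 111.5319
row 1: Σ corner-gray over 10 cells = 5310  → 118.7557
row 2: Σ corner-gray over 10 cells = 4587  → 102.5861
row 3: Σ corner-gray over 10 cells = 4690  → 104.8897
row 4: Σ corner-gray over 10 cells = 5918  → 132.3533
row 5: Σ corner-gray over 10 cells = 5631  → 125.9347
row 6: Σ corner-gray over 10 cells = 4176  → 93.3943
row 7: Σ corner-gray over 10 cells = 4000  → 89.4581
row 8: Σ corner-gray over 10 cells = 5078  → 113.5671
row 9: Σ corner-gray over 10 cells = 5171  → 115.6470
Σ rows: total corner-gray = 49548  → 1108.1181 mm³

1108.118


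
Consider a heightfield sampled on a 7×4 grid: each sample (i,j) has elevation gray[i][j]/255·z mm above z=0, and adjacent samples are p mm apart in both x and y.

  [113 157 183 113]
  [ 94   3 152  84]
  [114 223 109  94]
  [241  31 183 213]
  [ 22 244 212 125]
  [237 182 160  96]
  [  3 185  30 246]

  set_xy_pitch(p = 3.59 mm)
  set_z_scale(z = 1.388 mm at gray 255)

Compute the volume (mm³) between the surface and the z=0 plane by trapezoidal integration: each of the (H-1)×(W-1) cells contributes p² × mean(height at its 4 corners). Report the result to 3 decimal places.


height_mm = gray/255 × 1.388; cell vol = 3.59² × mean(4 corners)
unit = 3.59² × 1.388 / (4×255) = 0.0175379 mm³ per gray-sum
row 0: Σ corner-gray over 3 cells = 1394  → 24.4479
row 1: Σ corner-gray over 3 cells = 1360  → 23.8516
row 2: Σ corner-gray over 3 cells = 1754  → 30.7615
row 3: Σ corner-gray over 3 cells = 1941  → 34.0411
row 4: Σ corner-gray over 3 cells = 2076  → 36.4087
row 5: Σ corner-gray over 3 cells = 1696  → 29.7443
Σ rows: total corner-gray = 10221  → 179.2551 mm³

179.255


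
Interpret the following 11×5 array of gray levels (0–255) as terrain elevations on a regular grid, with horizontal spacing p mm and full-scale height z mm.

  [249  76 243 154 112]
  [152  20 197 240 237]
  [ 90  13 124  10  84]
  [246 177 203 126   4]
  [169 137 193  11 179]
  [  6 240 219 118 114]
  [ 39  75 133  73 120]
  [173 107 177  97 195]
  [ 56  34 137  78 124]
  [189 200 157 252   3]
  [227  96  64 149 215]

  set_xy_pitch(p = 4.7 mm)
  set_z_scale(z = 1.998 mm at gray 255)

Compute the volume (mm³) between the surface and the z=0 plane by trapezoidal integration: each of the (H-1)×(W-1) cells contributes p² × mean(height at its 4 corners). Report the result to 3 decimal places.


height_mm = gray/255 × 1.998; cell vol = 4.7² × mean(4 corners)
unit = 4.7² × 1.998 / (4×255) = 0.0432704 mm³ per gray-sum
row 0: Σ corner-gray over 4 cells = 2610  → 112.9358
row 1: Σ corner-gray over 4 cells = 1771  → 76.6319
row 2: Σ corner-gray over 4 cells = 1730  → 74.8578
row 3: Σ corner-gray over 4 cells = 2292  → 99.1758
row 4: Σ corner-gray over 4 cells = 2304  → 99.6950
row 5: Σ corner-gray over 4 cells = 1995  → 86.3245
row 6: Σ corner-gray over 4 cells = 1851  → 80.0935
row 7: Σ corner-gray over 4 cells = 1808  → 78.2329
row 8: Σ corner-gray over 4 cells = 2088  → 90.3486
row 9: Σ corner-gray over 4 cells = 2470  → 106.8779
Σ rows: total corner-gray = 20919  → 905.1737 mm³

905.174


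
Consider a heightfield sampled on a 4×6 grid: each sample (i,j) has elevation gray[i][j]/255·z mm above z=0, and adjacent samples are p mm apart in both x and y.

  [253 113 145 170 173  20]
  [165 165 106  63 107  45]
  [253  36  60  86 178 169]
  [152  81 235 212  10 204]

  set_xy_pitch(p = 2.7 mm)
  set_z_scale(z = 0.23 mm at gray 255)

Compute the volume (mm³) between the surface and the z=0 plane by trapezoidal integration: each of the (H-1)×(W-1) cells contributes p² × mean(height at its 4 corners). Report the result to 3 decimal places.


height_mm = gray/255 × 0.23; cell vol = 2.7² × mean(4 corners)
unit = 2.7² × 0.23 / (4×255) = 0.00164382 mm³ per gray-sum
row 0: Σ corner-gray over 5 cells = 2567  → 4.2197
row 1: Σ corner-gray over 5 cells = 2234  → 3.6723
row 2: Σ corner-gray over 5 cells = 2574  → 4.2312
Σ rows: total corner-gray = 7375  → 12.1232 mm³

12.123


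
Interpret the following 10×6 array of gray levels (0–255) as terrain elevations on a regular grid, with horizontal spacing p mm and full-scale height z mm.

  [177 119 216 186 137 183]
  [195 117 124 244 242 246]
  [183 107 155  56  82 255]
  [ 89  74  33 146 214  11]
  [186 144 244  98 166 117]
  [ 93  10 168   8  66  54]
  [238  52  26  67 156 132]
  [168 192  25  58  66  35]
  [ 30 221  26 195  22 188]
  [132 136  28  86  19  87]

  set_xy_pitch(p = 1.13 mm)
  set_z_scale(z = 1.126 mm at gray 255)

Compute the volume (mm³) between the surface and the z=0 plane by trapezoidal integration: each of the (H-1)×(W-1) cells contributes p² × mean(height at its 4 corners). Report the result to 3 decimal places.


30.009

height_mm = gray/255 × 1.126; cell vol = 1.13² × mean(4 corners)
unit = 1.13² × 1.126 / (4×255) = 0.0014096 mm³ per gray-sum
row 0: Σ corner-gray over 5 cells = 3571  → 5.0337
row 1: Σ corner-gray over 5 cells = 3133  → 4.4163
row 2: Σ corner-gray over 5 cells = 2272  → 3.2026
row 3: Σ corner-gray over 5 cells = 2641  → 3.7227
row 4: Σ corner-gray over 5 cells = 2258  → 3.1829
row 5: Σ corner-gray over 5 cells = 1623  → 2.2878
row 6: Σ corner-gray over 5 cells = 1857  → 2.6176
row 7: Σ corner-gray over 5 cells = 2031  → 2.8629
row 8: Σ corner-gray over 5 cells = 1903  → 2.6825
Σ rows: total corner-gray = 21289  → 30.0089 mm³


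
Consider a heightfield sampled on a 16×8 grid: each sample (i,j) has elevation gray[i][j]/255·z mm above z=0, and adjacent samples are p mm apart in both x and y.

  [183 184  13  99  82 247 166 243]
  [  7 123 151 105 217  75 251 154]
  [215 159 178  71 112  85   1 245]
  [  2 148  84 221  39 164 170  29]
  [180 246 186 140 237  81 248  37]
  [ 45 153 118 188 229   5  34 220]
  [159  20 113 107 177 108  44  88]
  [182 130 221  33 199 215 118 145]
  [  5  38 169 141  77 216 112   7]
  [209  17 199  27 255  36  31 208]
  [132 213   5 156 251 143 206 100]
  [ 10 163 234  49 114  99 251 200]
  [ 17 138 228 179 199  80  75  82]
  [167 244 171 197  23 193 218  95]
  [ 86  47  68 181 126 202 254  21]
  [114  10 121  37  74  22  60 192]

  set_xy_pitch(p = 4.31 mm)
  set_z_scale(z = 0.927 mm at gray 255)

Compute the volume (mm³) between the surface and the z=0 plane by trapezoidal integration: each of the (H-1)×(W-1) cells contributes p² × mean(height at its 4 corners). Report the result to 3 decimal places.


944.942

height_mm = gray/255 × 0.927; cell vol = 4.31² × mean(4 corners)
unit = 4.31² × 0.927 / (4×255) = 0.0168824 mm³ per gray-sum
row 0: Σ corner-gray over 7 cells = 4013  → 67.7491
row 1: Σ corner-gray over 7 cells = 3677  → 62.0766
row 2: Σ corner-gray over 7 cells = 3355  → 56.6404
row 3: Σ corner-gray over 7 cells = 4176  → 70.5009
row 4: Σ corner-gray over 7 cells = 4212  → 71.1087
row 5: Σ corner-gray over 7 cells = 3104  → 52.4030
row 6: Σ corner-gray over 7 cells = 3544  → 59.8312
row 7: Σ corner-gray over 7 cells = 3677  → 62.0766
row 8: Σ corner-gray over 7 cells = 3065  → 51.7445
row 9: Σ corner-gray over 7 cells = 3727  → 62.9207
row 10: Σ corner-gray over 7 cells = 4210  → 71.0749
row 11: Σ corner-gray over 7 cells = 3927  → 66.2972
row 12: Σ corner-gray over 7 cells = 4251  → 71.7671
row 13: Σ corner-gray over 7 cells = 4217  → 71.1931
row 14: Σ corner-gray over 7 cells = 2817  → 47.5577
Σ rows: total corner-gray = 55972  → 944.9415 mm³


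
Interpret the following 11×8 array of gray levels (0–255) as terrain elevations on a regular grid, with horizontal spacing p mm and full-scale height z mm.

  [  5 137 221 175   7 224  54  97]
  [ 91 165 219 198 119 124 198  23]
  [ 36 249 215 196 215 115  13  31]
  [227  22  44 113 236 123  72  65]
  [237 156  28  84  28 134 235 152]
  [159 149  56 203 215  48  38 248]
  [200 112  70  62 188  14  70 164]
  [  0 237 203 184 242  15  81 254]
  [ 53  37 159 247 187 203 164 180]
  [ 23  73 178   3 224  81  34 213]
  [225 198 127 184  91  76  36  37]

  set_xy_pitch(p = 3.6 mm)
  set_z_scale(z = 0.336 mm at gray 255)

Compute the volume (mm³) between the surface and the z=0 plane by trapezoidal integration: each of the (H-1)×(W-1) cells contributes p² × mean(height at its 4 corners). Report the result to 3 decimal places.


height_mm = gray/255 × 0.336; cell vol = 3.6² × mean(4 corners)
unit = 3.6² × 0.336 / (4×255) = 0.00426918 mm³ per gray-sum
row 0: Σ corner-gray over 7 cells = 3898  → 16.6412
row 1: Σ corner-gray over 7 cells = 4233  → 18.0714
row 2: Σ corner-gray over 7 cells = 3585  → 15.3050
row 3: Σ corner-gray over 7 cells = 3231  → 13.7937
row 4: Σ corner-gray over 7 cells = 3544  → 15.1300
row 5: Σ corner-gray over 7 cells = 3221  → 13.7510
row 6: Σ corner-gray over 7 cells = 3574  → 15.2580
row 7: Σ corner-gray over 7 cells = 4405  → 18.8057
row 8: Σ corner-gray over 7 cells = 3649  → 15.5782
row 9: Σ corner-gray over 7 cells = 3108  → 13.2686
Σ rows: total corner-gray = 36448  → 155.6029 mm³

155.603


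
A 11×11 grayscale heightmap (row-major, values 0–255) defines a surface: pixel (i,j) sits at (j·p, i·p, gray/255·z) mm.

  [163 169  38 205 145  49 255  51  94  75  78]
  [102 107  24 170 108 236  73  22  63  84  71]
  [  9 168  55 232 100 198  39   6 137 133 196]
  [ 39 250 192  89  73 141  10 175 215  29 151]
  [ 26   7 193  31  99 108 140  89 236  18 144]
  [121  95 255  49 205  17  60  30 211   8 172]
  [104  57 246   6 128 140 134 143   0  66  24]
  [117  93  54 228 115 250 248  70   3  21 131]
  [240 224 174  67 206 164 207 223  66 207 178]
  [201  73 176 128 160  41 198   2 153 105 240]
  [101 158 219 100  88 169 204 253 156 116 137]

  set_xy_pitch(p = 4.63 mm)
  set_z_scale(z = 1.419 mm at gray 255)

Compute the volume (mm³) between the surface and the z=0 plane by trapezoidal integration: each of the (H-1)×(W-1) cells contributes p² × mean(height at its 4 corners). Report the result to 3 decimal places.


height_mm = gray/255 × 1.419; cell vol = 4.63² × mean(4 corners)
unit = 4.63² × 1.419 / (4×255) = 0.0298225 mm³ per gray-sum
row 0: Σ corner-gray over 10 cells = 4350  → 129.7279
row 1: Σ corner-gray over 10 cells = 4288  → 127.8789
row 2: Σ corner-gray over 10 cells = 4879  → 145.5040
row 3: Σ corner-gray over 10 cells = 4550  → 135.6924
row 4: Σ corner-gray over 10 cells = 4165  → 124.2108
row 5: Σ corner-gray over 10 cells = 4121  → 122.8986
row 6: Σ corner-gray over 10 cells = 4380  → 130.6226
row 7: Σ corner-gray over 10 cells = 5906  → 176.1317
row 8: Σ corner-gray over 10 cells = 6007  → 179.1438
row 9: Σ corner-gray over 10 cells = 5677  → 169.3024
Σ rows: total corner-gray = 48323  → 1441.1132 mm³

1441.113


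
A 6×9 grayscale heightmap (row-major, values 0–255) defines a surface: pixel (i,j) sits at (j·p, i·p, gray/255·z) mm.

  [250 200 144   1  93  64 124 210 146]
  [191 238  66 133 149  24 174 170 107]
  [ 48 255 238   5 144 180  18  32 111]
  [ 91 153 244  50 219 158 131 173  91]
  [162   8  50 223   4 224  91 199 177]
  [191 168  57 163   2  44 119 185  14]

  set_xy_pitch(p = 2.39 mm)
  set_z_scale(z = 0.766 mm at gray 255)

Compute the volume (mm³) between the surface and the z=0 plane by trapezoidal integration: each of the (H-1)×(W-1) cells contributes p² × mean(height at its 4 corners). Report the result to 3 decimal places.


88.869

height_mm = gray/255 × 0.766; cell vol = 2.39² × mean(4 corners)
unit = 2.39² × 0.766 / (4×255) = 0.00428968 mm³ per gray-sum
row 0: Σ corner-gray over 8 cells = 4274  → 18.3341
row 1: Σ corner-gray over 8 cells = 4109  → 17.6263
row 2: Σ corner-gray over 8 cells = 4341  → 18.6215
row 3: Σ corner-gray over 8 cells = 4375  → 18.7673
row 4: Σ corner-gray over 8 cells = 3618  → 15.5200
Σ rows: total corner-gray = 20717  → 88.8692 mm³


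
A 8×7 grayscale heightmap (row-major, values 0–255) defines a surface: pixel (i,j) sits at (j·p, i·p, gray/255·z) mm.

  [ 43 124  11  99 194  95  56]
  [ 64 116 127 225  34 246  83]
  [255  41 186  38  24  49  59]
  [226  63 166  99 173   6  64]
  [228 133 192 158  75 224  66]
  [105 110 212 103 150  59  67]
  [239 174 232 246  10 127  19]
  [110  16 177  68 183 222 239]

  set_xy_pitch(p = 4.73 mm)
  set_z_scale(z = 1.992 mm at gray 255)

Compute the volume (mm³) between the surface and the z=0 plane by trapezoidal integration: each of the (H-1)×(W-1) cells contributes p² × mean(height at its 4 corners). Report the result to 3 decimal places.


height_mm = gray/255 × 1.992; cell vol = 4.73² × mean(4 corners)
unit = 4.73² × 1.992 / (4×255) = 0.043693 mm³ per gray-sum
row 0: Σ corner-gray over 6 cells = 2788  → 121.8160
row 1: Σ corner-gray over 6 cells = 2633  → 115.0436
row 2: Σ corner-gray over 6 cells = 2294  → 100.2316
row 3: Σ corner-gray over 6 cells = 3162  → 138.1571
row 4: Σ corner-gray over 6 cells = 3298  → 144.0994
row 5: Σ corner-gray over 6 cells = 3276  → 143.1381
row 6: Σ corner-gray over 6 cells = 3517  → 153.6681
Σ rows: total corner-gray = 20968  → 916.1539 mm³

916.154


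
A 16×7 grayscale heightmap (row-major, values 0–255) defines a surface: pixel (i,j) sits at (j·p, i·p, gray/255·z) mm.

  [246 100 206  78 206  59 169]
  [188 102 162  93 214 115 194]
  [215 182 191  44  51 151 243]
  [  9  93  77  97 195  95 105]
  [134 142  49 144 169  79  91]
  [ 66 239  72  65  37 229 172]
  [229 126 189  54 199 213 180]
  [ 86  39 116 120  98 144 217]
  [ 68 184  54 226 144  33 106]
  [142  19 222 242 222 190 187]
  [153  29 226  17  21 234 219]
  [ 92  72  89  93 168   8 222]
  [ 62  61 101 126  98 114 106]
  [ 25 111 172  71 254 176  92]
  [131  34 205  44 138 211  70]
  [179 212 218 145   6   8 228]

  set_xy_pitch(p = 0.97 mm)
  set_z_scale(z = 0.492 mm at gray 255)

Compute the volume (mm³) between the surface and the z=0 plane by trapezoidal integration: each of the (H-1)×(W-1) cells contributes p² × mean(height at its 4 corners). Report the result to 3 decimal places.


height_mm = gray/255 × 0.492; cell vol = 0.97² × mean(4 corners)
unit = 0.97² × 0.492 / (4×255) = 0.000453846 mm³ per gray-sum
row 0: Σ corner-gray over 6 cells = 3467  → 1.5735
row 1: Σ corner-gray over 6 cells = 3450  → 1.5658
row 2: Σ corner-gray over 6 cells = 2924  → 1.3270
row 3: Σ corner-gray over 6 cells = 2619  → 1.1886
row 4: Σ corner-gray over 6 cells = 2913  → 1.3221
row 5: Σ corner-gray over 6 cells = 3493  → 1.5853
row 6: Σ corner-gray over 6 cells = 3308  → 1.5013
row 7: Σ corner-gray over 6 cells = 2793  → 1.2676
row 8: Σ corner-gray over 6 cells = 3575  → 1.6225
row 9: Σ corner-gray over 6 cells = 3545  → 1.6089
row 10: Σ corner-gray over 6 cells = 2600  → 1.1800
row 11: Σ corner-gray over 6 cells = 2342  → 1.0629
row 12: Σ corner-gray over 6 cells = 2853  → 1.2948
row 13: Σ corner-gray over 6 cells = 3150  → 1.4296
row 14: Σ corner-gray over 6 cells = 3050  → 1.3842
Σ rows: total corner-gray = 46082  → 20.9141 mm³

20.914


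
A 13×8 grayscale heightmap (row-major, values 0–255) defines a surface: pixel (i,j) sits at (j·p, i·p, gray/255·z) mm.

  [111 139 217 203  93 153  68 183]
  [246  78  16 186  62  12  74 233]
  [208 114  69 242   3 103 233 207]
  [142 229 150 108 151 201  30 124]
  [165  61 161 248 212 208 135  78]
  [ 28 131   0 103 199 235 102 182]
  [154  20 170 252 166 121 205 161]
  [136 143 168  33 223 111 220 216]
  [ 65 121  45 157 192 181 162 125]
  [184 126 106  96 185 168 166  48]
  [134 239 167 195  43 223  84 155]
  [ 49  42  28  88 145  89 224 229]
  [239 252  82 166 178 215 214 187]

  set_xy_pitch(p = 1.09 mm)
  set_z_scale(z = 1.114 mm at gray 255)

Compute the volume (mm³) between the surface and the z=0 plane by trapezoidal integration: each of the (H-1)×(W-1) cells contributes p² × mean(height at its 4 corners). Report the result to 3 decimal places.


height_mm = gray/255 × 1.114; cell vol = 1.09² × mean(4 corners)
unit = 1.09² × 1.114 / (4×255) = 0.00129759 mm³ per gray-sum
row 0: Σ corner-gray over 7 cells = 3375  → 4.3794
row 1: Σ corner-gray over 7 cells = 3278  → 4.2535
row 2: Σ corner-gray over 7 cells = 3947  → 5.1216
row 3: Σ corner-gray over 7 cells = 4297  → 5.5758
row 4: Σ corner-gray over 7 cells = 4043  → 5.2462
row 5: Σ corner-gray over 7 cells = 3933  → 5.1034
row 6: Σ corner-gray over 7 cells = 4331  → 5.6199
row 7: Σ corner-gray over 7 cells = 4054  → 5.2604
row 8: Σ corner-gray over 7 cells = 3832  → 4.9724
row 9: Σ corner-gray over 7 cells = 4117  → 5.3422
row 10: Σ corner-gray over 7 cells = 3701  → 4.8024
row 11: Σ corner-gray over 7 cells = 4150  → 5.3850
Σ rows: total corner-gray = 47058  → 61.0621 mm³

61.062


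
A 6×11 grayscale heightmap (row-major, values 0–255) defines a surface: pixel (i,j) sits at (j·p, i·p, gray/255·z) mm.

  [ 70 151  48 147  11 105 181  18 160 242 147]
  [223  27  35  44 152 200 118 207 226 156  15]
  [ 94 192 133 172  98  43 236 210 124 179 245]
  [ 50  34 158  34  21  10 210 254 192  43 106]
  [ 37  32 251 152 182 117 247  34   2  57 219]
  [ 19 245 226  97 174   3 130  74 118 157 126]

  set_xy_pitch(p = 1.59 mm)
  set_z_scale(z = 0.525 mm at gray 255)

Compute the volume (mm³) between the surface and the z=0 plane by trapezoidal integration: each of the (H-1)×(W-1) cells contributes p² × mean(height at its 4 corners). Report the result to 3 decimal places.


height_mm = gray/255 × 0.525; cell vol = 1.59² × mean(4 corners)
unit = 1.59² × 0.525 / (4×255) = 0.00130123 mm³ per gray-sum
row 0: Σ corner-gray over 10 cells = 4911  → 6.3903
row 1: Σ corner-gray over 10 cells = 5681  → 7.3923
row 2: Σ corner-gray over 10 cells = 5181  → 6.7417
row 3: Σ corner-gray over 10 cells = 4472  → 5.8191
row 4: Σ corner-gray over 10 cells = 4997  → 6.5022
Σ rows: total corner-gray = 25242  → 32.8456 mm³

32.846


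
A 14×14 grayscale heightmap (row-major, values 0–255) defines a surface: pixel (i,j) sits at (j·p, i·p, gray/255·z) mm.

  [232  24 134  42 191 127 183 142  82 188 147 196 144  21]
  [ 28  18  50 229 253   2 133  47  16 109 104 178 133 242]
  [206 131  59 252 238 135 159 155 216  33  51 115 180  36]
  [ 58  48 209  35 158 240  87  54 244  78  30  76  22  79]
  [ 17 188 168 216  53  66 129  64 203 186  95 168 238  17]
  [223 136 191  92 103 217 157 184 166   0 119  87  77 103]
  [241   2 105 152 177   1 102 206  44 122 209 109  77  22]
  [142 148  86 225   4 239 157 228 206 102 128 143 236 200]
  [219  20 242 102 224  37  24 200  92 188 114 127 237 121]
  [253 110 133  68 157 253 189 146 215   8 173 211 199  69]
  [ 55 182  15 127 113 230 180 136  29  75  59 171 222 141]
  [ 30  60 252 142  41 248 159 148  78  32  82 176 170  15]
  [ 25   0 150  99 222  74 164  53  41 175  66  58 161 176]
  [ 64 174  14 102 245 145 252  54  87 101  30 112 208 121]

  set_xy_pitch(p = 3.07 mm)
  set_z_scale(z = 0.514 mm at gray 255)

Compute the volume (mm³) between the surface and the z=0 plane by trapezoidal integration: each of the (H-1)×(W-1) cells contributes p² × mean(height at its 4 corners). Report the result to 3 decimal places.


height_mm = gray/255 × 0.514; cell vol = 3.07² × mean(4 corners)
unit = 3.07² × 0.514 / (4×255) = 0.00474941 mm³ per gray-sum
row 0: Σ corner-gray over 13 cells = 6267  → 29.7646
row 1: Σ corner-gray over 13 cells = 6504  → 30.8902
row 2: Σ corner-gray over 13 cells = 6389  → 30.3440
row 3: Σ corner-gray over 13 cells = 6281  → 29.8310
row 4: Σ corner-gray over 13 cells = 6966  → 33.0844
row 5: Σ corner-gray over 13 cells = 6259  → 29.7266
row 6: Σ corner-gray over 13 cells = 7021  → 33.3456
row 7: Σ corner-gray over 13 cells = 7700  → 36.5705
row 8: Σ corner-gray over 13 cells = 7600  → 36.0955
row 9: Σ corner-gray over 13 cells = 7320  → 34.7657
row 10: Σ corner-gray over 13 cells = 6495  → 30.8474
row 11: Σ corner-gray over 13 cells = 5948  → 28.2495
row 12: Σ corner-gray over 13 cells = 5960  → 28.3065
Σ rows: total corner-gray = 86710  → 411.8214 mm³

411.821


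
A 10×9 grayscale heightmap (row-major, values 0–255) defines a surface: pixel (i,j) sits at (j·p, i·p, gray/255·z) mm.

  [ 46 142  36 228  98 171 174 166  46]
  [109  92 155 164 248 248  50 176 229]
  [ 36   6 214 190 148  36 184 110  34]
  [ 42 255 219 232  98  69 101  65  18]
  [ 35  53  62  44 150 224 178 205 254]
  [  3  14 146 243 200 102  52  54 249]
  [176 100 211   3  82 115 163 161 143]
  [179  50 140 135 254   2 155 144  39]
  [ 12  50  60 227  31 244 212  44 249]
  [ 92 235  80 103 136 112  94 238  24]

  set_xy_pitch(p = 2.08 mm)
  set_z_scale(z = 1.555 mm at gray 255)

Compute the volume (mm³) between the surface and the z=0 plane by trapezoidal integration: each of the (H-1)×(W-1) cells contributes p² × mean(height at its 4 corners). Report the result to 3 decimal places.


height_mm = gray/255 × 1.555; cell vol = 2.08² × mean(4 corners)
unit = 2.08² × 1.555 / (4×255) = 0.00659564 mm³ per gray-sum
row 0: Σ corner-gray over 8 cells = 4726  → 31.1710
row 1: Σ corner-gray over 8 cells = 4450  → 29.3506
row 2: Σ corner-gray over 8 cells = 3984  → 26.2770
row 3: Σ corner-gray over 8 cells = 4259  → 28.0908
row 4: Σ corner-gray over 8 cells = 3995  → 26.3496
row 5: Σ corner-gray over 8 cells = 3863  → 25.4790
row 6: Σ corner-gray over 8 cells = 3967  → 26.1649
row 7: Σ corner-gray over 8 cells = 3975  → 26.2177
row 8: Σ corner-gray over 8 cells = 4109  → 27.1015
Σ rows: total corner-gray = 37328  → 246.2020 mm³

246.202


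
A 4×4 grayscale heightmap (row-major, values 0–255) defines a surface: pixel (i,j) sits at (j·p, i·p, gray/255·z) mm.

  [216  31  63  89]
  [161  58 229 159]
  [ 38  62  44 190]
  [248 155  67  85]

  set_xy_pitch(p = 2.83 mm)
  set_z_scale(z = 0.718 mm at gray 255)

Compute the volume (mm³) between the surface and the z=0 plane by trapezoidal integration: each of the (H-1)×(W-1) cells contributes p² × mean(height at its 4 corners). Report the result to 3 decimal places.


height_mm = gray/255 × 0.718; cell vol = 2.83² × mean(4 corners)
unit = 2.83² × 0.718 / (4×255) = 0.00563764 mm³ per gray-sum
row 0: Σ corner-gray over 3 cells = 1387  → 7.8194
row 1: Σ corner-gray over 3 cells = 1334  → 7.5206
row 2: Σ corner-gray over 3 cells = 1217  → 6.8610
Σ rows: total corner-gray = 3938  → 22.2010 mm³

22.201


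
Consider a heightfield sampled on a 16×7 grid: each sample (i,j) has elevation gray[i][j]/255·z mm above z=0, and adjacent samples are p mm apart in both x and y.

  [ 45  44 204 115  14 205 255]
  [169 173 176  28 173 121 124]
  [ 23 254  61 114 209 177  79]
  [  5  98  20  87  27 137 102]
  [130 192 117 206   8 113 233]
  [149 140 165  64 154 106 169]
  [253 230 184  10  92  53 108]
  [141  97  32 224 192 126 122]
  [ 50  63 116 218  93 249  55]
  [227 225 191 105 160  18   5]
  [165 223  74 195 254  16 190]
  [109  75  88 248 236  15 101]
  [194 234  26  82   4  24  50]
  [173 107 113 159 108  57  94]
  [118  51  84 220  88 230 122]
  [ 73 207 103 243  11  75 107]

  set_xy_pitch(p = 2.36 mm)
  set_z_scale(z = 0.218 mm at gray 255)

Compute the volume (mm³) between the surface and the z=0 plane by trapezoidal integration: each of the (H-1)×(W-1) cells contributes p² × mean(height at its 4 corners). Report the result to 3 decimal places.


53.659

height_mm = gray/255 × 0.218; cell vol = 2.36² × mean(4 corners)
unit = 2.36² × 0.218 / (4×255) = 0.00119037 mm³ per gray-sum
row 0: Σ corner-gray over 6 cells = 3099  → 3.6889
row 1: Σ corner-gray over 6 cells = 3367  → 4.0080
row 2: Σ corner-gray over 6 cells = 2577  → 3.0676
row 3: Σ corner-gray over 6 cells = 2480  → 2.9521
row 4: Σ corner-gray over 6 cells = 3211  → 3.8223
row 5: Σ corner-gray over 6 cells = 3075  → 3.6604
row 6: Σ corner-gray over 6 cells = 3104  → 3.6949
row 7: Σ corner-gray over 6 cells = 3188  → 3.7949
row 8: Σ corner-gray over 6 cells = 3213  → 3.8246
row 9: Σ corner-gray over 6 cells = 3509  → 4.1770
row 10: Σ corner-gray over 6 cells = 3413  → 4.0627
row 11: Σ corner-gray over 6 cells = 2518  → 2.9973
row 12: Σ corner-gray over 6 cells = 2339  → 2.7843
row 13: Σ corner-gray over 6 cells = 2941  → 3.5009
row 14: Σ corner-gray over 6 cells = 3044  → 3.6235
Σ rows: total corner-gray = 45078  → 53.6593 mm³


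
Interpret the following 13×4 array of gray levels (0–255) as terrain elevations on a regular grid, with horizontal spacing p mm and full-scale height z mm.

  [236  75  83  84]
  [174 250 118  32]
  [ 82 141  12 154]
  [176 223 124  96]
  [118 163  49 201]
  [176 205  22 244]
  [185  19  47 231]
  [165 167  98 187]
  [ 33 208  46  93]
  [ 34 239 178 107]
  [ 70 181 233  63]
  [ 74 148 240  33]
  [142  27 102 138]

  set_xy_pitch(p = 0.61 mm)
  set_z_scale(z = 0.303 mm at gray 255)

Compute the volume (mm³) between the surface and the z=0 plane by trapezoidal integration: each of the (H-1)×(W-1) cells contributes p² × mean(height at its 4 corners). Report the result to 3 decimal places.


2.108

height_mm = gray/255 × 0.303; cell vol = 0.61² × mean(4 corners)
unit = 0.61² × 0.303 / (4×255) = 0.000110536 mm³ per gray-sum
row 0: Σ corner-gray over 3 cells = 1578  → 0.1744
row 1: Σ corner-gray over 3 cells = 1484  → 0.1640
row 2: Σ corner-gray over 3 cells = 1508  → 0.1667
row 3: Σ corner-gray over 3 cells = 1709  → 0.1889
row 4: Σ corner-gray over 3 cells = 1617  → 0.1787
row 5: Σ corner-gray over 3 cells = 1422  → 0.1572
row 6: Σ corner-gray over 3 cells = 1430  → 0.1581
row 7: Σ corner-gray over 3 cells = 1516  → 0.1676
row 8: Σ corner-gray over 3 cells = 1609  → 0.1779
row 9: Σ corner-gray over 3 cells = 1936  → 0.2140
row 10: Σ corner-gray over 3 cells = 1844  → 0.2038
row 11: Σ corner-gray over 3 cells = 1421  → 0.1571
Σ rows: total corner-gray = 19074  → 2.1084 mm³


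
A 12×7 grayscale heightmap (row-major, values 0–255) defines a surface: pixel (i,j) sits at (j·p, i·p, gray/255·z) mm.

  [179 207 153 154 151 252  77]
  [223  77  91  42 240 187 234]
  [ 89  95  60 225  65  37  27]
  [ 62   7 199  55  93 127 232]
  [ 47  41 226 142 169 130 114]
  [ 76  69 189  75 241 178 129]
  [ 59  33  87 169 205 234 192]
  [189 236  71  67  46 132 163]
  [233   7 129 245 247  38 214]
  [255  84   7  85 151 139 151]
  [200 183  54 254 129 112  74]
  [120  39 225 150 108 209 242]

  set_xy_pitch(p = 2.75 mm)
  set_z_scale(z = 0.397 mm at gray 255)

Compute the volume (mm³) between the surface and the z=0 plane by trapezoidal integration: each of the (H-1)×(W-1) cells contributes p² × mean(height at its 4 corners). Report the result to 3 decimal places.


102.008

height_mm = gray/255 × 0.397; cell vol = 2.75² × mean(4 corners)
unit = 2.75² × 0.397 / (4×255) = 0.00294344 mm³ per gray-sum
row 0: Σ corner-gray over 6 cells = 3821  → 11.2469
row 1: Σ corner-gray over 6 cells = 2811  → 8.2740
row 2: Σ corner-gray over 6 cells = 2336  → 6.8759
row 3: Σ corner-gray over 6 cells = 2833  → 8.3388
row 4: Σ corner-gray over 6 cells = 3286  → 9.6722
row 5: Σ corner-gray over 6 cells = 3416  → 10.0548
row 6: Σ corner-gray over 6 cells = 3163  → 9.3101
row 7: Σ corner-gray over 6 cells = 3235  → 9.5220
row 8: Σ corner-gray over 6 cells = 3117  → 9.1747
row 9: Σ corner-gray over 6 cells = 3076  → 9.0540
row 10: Σ corner-gray over 6 cells = 3562  → 10.4845
Σ rows: total corner-gray = 34656  → 102.0080 mm³


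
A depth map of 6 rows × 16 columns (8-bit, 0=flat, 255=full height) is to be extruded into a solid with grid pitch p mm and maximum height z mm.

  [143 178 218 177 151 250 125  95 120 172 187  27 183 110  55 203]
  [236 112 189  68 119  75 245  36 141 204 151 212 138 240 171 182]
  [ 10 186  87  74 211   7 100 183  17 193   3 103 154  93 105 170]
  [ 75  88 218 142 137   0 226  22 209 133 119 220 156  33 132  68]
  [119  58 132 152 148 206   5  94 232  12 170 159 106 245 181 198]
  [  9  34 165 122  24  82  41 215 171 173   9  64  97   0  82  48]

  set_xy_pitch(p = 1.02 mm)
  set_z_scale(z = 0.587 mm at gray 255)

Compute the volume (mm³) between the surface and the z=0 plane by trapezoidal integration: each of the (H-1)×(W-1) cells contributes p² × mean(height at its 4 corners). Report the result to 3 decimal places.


23.100

height_mm = gray/255 × 0.587; cell vol = 1.02² × mean(4 corners)
unit = 1.02² × 0.587 / (4×255) = 0.00059874 mm³ per gray-sum
row 0: Σ corner-gray over 15 cells = 9062  → 5.4258
row 1: Σ corner-gray over 15 cells = 7832  → 4.6893
row 2: Σ corner-gray over 15 cells = 7025  → 4.2061
row 3: Σ corner-gray over 15 cells = 7930  → 4.7480
row 4: Σ corner-gray over 15 cells = 6732  → 4.0307
Σ rows: total corner-gray = 38581  → 23.1000 mm³


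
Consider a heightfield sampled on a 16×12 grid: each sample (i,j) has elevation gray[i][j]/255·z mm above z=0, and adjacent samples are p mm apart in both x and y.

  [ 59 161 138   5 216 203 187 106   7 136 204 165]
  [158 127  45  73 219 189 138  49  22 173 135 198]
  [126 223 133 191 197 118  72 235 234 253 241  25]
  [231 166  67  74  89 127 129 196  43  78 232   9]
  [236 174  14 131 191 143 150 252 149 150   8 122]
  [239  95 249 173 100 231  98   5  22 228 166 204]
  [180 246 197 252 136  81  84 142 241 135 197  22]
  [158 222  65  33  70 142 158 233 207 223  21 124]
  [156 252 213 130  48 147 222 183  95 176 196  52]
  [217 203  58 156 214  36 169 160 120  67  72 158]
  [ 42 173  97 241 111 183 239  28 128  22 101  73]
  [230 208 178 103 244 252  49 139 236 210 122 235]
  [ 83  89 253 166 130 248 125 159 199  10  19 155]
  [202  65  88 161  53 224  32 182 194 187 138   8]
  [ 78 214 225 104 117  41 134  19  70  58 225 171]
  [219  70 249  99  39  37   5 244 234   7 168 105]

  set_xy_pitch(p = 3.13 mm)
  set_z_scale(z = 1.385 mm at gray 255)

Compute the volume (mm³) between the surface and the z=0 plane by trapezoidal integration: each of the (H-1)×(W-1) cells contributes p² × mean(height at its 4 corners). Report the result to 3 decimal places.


1241.537

height_mm = gray/255 × 1.385; cell vol = 3.13² × mean(4 corners)
unit = 3.13² × 1.385 / (4×255) = 0.0133027 mm³ per gray-sum
row 0: Σ corner-gray over 11 cells = 5646  → 75.1068
row 1: Σ corner-gray over 11 cells = 6641  → 88.3429
row 2: Σ corner-gray over 11 cells = 6587  → 87.6246
row 3: Σ corner-gray over 11 cells = 5724  → 76.1444
row 4: Σ corner-gray over 11 cells = 6259  → 83.2613
row 5: Σ corner-gray over 11 cells = 6801  → 90.4713
row 6: Σ corner-gray over 11 cells = 6654  → 88.5159
row 7: Σ corner-gray over 11 cells = 6562  → 87.2920
row 8: Σ corner-gray over 11 cells = 6417  → 85.3631
row 9: Σ corner-gray over 11 cells = 5646  → 75.1068
row 10: Σ corner-gray over 11 cells = 6708  → 89.2342
row 11: Σ corner-gray over 11 cells = 6981  → 92.8658
row 12: Σ corner-gray over 11 cells = 5892  → 78.3792
row 13: Σ corner-gray over 11 cells = 5521  → 73.4439
row 14: Σ corner-gray over 11 cells = 5291  → 70.3843
Σ rows: total corner-gray = 93330  → 1241.5366 mm³


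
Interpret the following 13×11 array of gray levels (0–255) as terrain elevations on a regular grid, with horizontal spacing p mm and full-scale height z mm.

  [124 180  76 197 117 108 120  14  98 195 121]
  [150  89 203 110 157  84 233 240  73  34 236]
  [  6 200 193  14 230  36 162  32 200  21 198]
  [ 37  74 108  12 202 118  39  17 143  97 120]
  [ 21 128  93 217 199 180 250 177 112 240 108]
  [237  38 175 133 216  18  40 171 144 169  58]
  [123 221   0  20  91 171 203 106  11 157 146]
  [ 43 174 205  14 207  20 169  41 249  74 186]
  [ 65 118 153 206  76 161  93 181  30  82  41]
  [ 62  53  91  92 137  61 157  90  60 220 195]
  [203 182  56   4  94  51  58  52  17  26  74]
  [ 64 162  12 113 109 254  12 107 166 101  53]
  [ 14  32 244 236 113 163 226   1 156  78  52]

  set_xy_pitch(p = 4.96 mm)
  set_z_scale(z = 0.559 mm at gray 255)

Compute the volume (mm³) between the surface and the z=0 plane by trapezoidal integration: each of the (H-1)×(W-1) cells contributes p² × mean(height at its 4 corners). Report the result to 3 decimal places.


758.196

height_mm = gray/255 × 0.559; cell vol = 4.96² × mean(4 corners)
unit = 4.96² × 0.559 / (4×255) = 0.0134826 mm³ per gray-sum
row 0: Σ corner-gray over 10 cells = 5287  → 71.2827
row 1: Σ corner-gray over 10 cells = 5212  → 70.2715
row 2: Σ corner-gray over 10 cells = 4157  → 56.0473
row 3: Σ corner-gray over 10 cells = 5098  → 68.7345
row 4: Σ corner-gray over 10 cells = 5824  → 78.5229
row 5: Σ corner-gray over 10 cells = 4732  → 63.7999
row 6: Σ corner-gray over 10 cells = 4764  → 64.2313
row 7: Σ corner-gray over 10 cells = 4841  → 65.2695
row 8: Σ corner-gray over 10 cells = 4485  → 60.4696
row 9: Σ corner-gray over 10 cells = 3536  → 47.6746
row 10: Σ corner-gray over 10 cells = 3546  → 47.8094
row 11: Σ corner-gray over 10 cells = 4753  → 64.0830
Σ rows: total corner-gray = 56235  → 758.1963 mm³
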